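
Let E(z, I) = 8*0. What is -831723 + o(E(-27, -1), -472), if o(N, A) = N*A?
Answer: -831723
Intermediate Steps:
E(z, I) = 0
o(N, A) = A*N
-831723 + o(E(-27, -1), -472) = -831723 - 472*0 = -831723 + 0 = -831723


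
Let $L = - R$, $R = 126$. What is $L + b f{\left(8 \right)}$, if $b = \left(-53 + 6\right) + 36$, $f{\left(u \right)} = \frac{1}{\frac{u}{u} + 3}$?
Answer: $- \frac{515}{4} \approx -128.75$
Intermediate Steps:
$f{\left(u \right)} = \frac{1}{4}$ ($f{\left(u \right)} = \frac{1}{1 + 3} = \frac{1}{4}$)
$b = -11$ ($b = -47 + 36 = -11$)
$L = -126$ ($L = \left(-1\right) 126 = -126$)
$L + b f{\left(8 \right)} = -126 - \frac{11}{4} = - \frac{515}{4}$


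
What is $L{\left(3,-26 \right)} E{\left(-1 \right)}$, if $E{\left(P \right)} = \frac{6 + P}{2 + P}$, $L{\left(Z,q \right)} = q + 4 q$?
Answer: $-650$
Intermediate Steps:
$L{\left(Z,q \right)} = 5 q$
$E{\left(P \right)} = \frac{6 + P}{2 + P}$
$L{\left(3,-26 \right)} E{\left(-1 \right)} = 5 \left(-26\right) \frac{6 - 1}{2 - 1} = - 130 \cdot 1^{-1} \cdot 5 = - 130 \cdot 1 \cdot 5 = \left(-130\right) 5 = -650$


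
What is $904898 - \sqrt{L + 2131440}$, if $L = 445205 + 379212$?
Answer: $904898 - \sqrt{2955857} \approx 9.0318 \cdot 10^{5}$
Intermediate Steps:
$L = 824417$
$904898 - \sqrt{L + 2131440} = 904898 - \sqrt{824417 + 2131440} = 904898 - \sqrt{2955857}$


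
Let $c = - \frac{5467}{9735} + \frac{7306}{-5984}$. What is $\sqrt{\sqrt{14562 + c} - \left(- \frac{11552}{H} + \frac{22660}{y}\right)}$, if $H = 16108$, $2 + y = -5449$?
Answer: $\frac{\sqrt{28589444844273947927792400 + 8860495127007058095 \sqrt{6380542407414945}}}{2421873358410} \approx 11.204$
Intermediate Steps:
$y = -5451$ ($y = -2 - 5449 = -5451$)
$c = - \frac{4719929}{2647920}$ ($c = \left(-5467\right) \frac{1}{9735} + 7306 \left(- \frac{1}{5984}\right) = - \frac{497}{885} - \frac{3653}{2992} = - \frac{4719929}{2647920} \approx -1.7825$)
$\sqrt{\sqrt{14562 + c} - \left(- \frac{11552}{H} + \frac{22660}{y}\right)} = \sqrt{\sqrt{14562 - \frac{4719929}{2647920}} + \left(\frac{11552}{16108} - \frac{22660}{-5451}\right)} = \sqrt{\sqrt{\frac{38554291111}{2647920}} + \left(11552 \cdot \frac{1}{16108} - - \frac{22660}{5451}\right)} = \sqrt{\frac{\sqrt{6380542407414945}}{661980} + \left(\frac{2888}{4027} + \frac{22660}{5451}\right)} = \sqrt{\frac{\sqrt{6380542407414945}}{661980} + \frac{106994308}{21951177}} = \sqrt{\frac{106994308}{21951177} + \frac{\sqrt{6380542407414945}}{661980}}$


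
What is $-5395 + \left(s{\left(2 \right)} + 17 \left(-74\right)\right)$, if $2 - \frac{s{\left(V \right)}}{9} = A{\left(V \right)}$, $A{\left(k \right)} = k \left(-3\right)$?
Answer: $-6581$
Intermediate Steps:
$A{\left(k \right)} = - 3 k$
$s{\left(V \right)} = 18 + 27 V$ ($s{\left(V \right)} = 18 - 9 \left(- 3 V\right) = 18 + 27 V$)
$-5395 + \left(s{\left(2 \right)} + 17 \left(-74\right)\right) = -5395 + \left(\left(18 + 27 \cdot 2\right) + 17 \left(-74\right)\right) = -5395 + \left(\left(18 + 54\right) - 1258\right) = -5395 + \left(72 - 1258\right) = -5395 - 1186 = -6581$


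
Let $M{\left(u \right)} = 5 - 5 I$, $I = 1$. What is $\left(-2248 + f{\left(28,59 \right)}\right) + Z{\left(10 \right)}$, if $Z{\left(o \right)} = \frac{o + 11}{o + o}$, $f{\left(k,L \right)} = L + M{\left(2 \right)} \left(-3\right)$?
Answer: $- \frac{43759}{20} \approx -2187.9$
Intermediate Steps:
$M{\left(u \right)} = 0$ ($M{\left(u \right)} = 5 - 5 = 0$)
$f{\left(k,L \right)} = L$ ($f{\left(k,L \right)} = L + 0 \left(-3\right) = L + 0 = L$)
$Z{\left(o \right)} = \frac{11 + o}{2 o}$
$\left(-2248 + f{\left(28,59 \right)}\right) + Z{\left(10 \right)} = \left(-2248 + 59\right) + \frac{11 + 10}{2 \cdot 10} = -2189 + \frac{1}{2} \cdot \frac{1}{10} \cdot 21 = -2189 + \frac{21}{20} = - \frac{43759}{20}$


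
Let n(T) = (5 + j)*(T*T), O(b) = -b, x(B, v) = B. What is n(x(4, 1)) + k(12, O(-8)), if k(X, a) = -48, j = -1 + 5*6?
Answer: 496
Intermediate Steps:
j = 29 (j = -1 + 30 = 29)
n(T) = 34*T² (n(T) = (5 + 29)*(T*T) = 34*T²)
n(x(4, 1)) + k(12, O(-8)) = 34*4² - 48 = 34*16 - 48 = 544 - 48 = 496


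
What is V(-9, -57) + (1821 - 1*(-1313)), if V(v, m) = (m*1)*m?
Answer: 6383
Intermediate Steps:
V(v, m) = m**2 (V(v, m) = m*m = m**2)
V(-9, -57) + (1821 - 1*(-1313)) = (-57)**2 + (1821 - 1*(-1313)) = 3249 + (1821 + 1313) = 3249 + 3134 = 6383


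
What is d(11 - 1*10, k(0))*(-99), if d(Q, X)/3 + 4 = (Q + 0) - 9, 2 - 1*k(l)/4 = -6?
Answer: 3564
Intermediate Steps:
k(l) = 32 (k(l) = 8 - 4*(-6) = 8 + 24 = 32)
d(Q, X) = -39 + 3*Q (d(Q, X) = -12 + 3*((Q + 0) - 9) = -12 + 3*(Q - 9) = -12 + 3*(-9 + Q) = -12 + (-27 + 3*Q) = -39 + 3*Q)
d(11 - 1*10, k(0))*(-99) = (-39 + 3*(11 - 1*10))*(-99) = (-39 + 3*(11 - 10))*(-99) = (-39 + 3*1)*(-99) = (-39 + 3)*(-99) = -36*(-99) = 3564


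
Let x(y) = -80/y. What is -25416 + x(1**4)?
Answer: -25496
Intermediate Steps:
-25416 + x(1**4) = -25416 - 80/(1**4) = -25416 - 80/1 = -25416 - 80*1 = -25416 - 80 = -25496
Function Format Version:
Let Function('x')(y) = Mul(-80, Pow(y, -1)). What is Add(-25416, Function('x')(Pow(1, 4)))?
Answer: -25496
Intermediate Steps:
Add(-25416, Function('x')(Pow(1, 4))) = Add(-25416, Mul(-80, Pow(Pow(1, 4), -1))) = Add(-25416, Mul(-80, Pow(1, -1))) = Add(-25416, Mul(-80, 1)) = Add(-25416, -80) = -25496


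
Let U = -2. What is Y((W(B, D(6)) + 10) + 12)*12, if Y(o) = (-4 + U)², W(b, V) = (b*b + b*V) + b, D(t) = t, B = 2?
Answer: 432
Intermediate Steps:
W(b, V) = b + b² + V*b (W(b, V) = (b² + V*b) + b = b + b² + V*b)
Y(o) = 36 (Y(o) = (-4 - 2)² = (-6)² = 36)
Y((W(B, D(6)) + 10) + 12)*12 = 36*12 = 432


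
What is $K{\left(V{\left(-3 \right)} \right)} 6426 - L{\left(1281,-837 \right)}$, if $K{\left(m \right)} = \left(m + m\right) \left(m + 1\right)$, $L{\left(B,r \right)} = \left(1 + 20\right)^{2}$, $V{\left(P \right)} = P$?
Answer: $76671$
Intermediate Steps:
$L{\left(B,r \right)} = 441$ ($L{\left(B,r \right)} = 21^{2} = 441$)
$K{\left(m \right)} = 2 m \left(1 + m\right)$
$K{\left(V{\left(-3 \right)} \right)} 6426 - L{\left(1281,-837 \right)} = 2 \left(-3\right) \left(1 - 3\right) 6426 - 441 = 2 \left(-3\right) \left(-2\right) 6426 - 441 = 12 \cdot 6426 - 441 = 77112 - 441 = 76671$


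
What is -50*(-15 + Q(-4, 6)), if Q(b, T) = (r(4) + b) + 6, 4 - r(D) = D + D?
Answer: 850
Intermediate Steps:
r(D) = 4 - 2*D (r(D) = 4 - (D + D) = 4 - 2*D)
Q(b, T) = 2 + b (Q(b, T) = ((4 - 2*4) + b) + 6 = ((4 - 8) + b) + 6 = (-4 + b) + 6 = 2 + b)
-50*(-15 + Q(-4, 6)) = -50*(-15 + (2 - 4)) = -50*(-15 - 2) = -50*(-17) = 850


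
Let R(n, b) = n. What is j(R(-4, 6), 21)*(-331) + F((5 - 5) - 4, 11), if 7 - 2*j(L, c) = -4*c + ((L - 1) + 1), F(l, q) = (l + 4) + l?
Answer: -31453/2 ≈ -15727.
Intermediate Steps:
F(l, q) = 4 + 2*l (F(l, q) = (4 + l) + l = 4 + 2*l)
j(L, c) = 7/2 + 2*c - L/2 (j(L, c) = 7/2 - (-4*c + ((L - 1) + 1))/2 = 7/2 - (-4*c + ((-1 + L) + 1))/2 = 7/2 - (-4*c + L)/2 = 7/2 - (L - 4*c)/2 = 7/2 + (2*c - L/2) = 7/2 + 2*c - L/2)
j(R(-4, 6), 21)*(-331) + F((5 - 5) - 4, 11) = (7/2 + 2*21 - ½*(-4))*(-331) + (4 + 2*((5 - 5) - 4)) = (7/2 + 42 + 2)*(-331) + (4 + 2*(0 - 4)) = (95/2)*(-331) + (4 + 2*(-4)) = -31445/2 + (4 - 8) = -31445/2 - 4 = -31453/2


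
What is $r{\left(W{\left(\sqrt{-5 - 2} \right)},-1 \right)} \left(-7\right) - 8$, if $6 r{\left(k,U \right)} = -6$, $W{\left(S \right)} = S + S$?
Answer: $-1$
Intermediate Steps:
$W{\left(S \right)} = 2 S$
$r{\left(k,U \right)} = -1$ ($r{\left(k,U \right)} = \frac{1}{6} \left(-6\right) = -1$)
$r{\left(W{\left(\sqrt{-5 - 2} \right)},-1 \right)} \left(-7\right) - 8 = \left(-1\right) \left(-7\right) - 8 = 7 - 8 = -1$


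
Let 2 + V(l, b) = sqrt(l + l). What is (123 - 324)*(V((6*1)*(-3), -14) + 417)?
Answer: -83415 - 1206*I ≈ -83415.0 - 1206.0*I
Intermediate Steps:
V(l, b) = -2 + sqrt(2)*sqrt(l) (V(l, b) = -2 + sqrt(l + l) = -2 + sqrt(2*l) = -2 + sqrt(2)*sqrt(l))
(123 - 324)*(V((6*1)*(-3), -14) + 417) = (123 - 324)*((-2 + sqrt(2)*sqrt((6*1)*(-3))) + 417) = -201*((-2 + sqrt(2)*sqrt(6*(-3))) + 417) = -201*((-2 + sqrt(2)*sqrt(-18)) + 417) = -201*((-2 + sqrt(2)*(3*I*sqrt(2))) + 417) = -201*((-2 + 6*I) + 417) = -201*(415 + 6*I) = -83415 - 1206*I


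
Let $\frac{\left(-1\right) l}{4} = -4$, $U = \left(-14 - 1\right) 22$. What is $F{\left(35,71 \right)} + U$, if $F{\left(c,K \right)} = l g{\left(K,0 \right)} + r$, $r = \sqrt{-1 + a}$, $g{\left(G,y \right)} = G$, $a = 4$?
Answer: $806 + \sqrt{3} \approx 807.73$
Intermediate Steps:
$U = -330$ ($U = \left(-15\right) 22 = -330$)
$r = \sqrt{3}$ ($r = \sqrt{-1 + 4} = \sqrt{3} \approx 1.732$)
$l = 16$ ($l = \left(-4\right) \left(-4\right) = 16$)
$F{\left(c,K \right)} = \sqrt{3} + 16 K$ ($F{\left(c,K \right)} = 16 K + \sqrt{3} = \sqrt{3} + 16 K$)
$F{\left(35,71 \right)} + U = \left(\sqrt{3} + 16 \cdot 71\right) - 330 = \left(\sqrt{3} + 1136\right) - 330 = \left(1136 + \sqrt{3}\right) - 330 = 806 + \sqrt{3}$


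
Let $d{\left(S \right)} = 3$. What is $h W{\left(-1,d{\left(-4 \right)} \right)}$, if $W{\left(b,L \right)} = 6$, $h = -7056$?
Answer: $-42336$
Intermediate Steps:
$h W{\left(-1,d{\left(-4 \right)} \right)} = \left(-7056\right) 6 = -42336$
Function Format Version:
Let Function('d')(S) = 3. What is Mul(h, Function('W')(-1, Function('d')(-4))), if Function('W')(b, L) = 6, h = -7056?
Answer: -42336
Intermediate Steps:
Mul(h, Function('W')(-1, Function('d')(-4))) = Mul(-7056, 6) = -42336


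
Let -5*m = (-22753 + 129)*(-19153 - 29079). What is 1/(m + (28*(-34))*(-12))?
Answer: -5/1091143648 ≈ -4.5823e-9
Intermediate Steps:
m = -1091200768/5 (m = -(-22753 + 129)*(-19153 - 29079)/5 = -(-22624)*(-48232)/5 = -⅕*1091200768 = -1091200768/5 ≈ -2.1824e+8)
1/(m + (28*(-34))*(-12)) = 1/(-1091200768/5 + (28*(-34))*(-12)) = 1/(-1091200768/5 - 952*(-12)) = 1/(-1091200768/5 + 11424) = 1/(-1091143648/5) = -5/1091143648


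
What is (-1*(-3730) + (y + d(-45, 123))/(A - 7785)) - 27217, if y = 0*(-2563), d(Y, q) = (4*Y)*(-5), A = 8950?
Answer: -5472291/233 ≈ -23486.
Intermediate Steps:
d(Y, q) = -20*Y
y = 0
(-1*(-3730) + (y + d(-45, 123))/(A - 7785)) - 27217 = (-1*(-3730) + (0 - 20*(-45))/(8950 - 7785)) - 27217 = (3730 + (0 + 900)/1165) - 27217 = (3730 + 900*(1/1165)) - 27217 = (3730 + 180/233) - 27217 = 869270/233 - 27217 = -5472291/233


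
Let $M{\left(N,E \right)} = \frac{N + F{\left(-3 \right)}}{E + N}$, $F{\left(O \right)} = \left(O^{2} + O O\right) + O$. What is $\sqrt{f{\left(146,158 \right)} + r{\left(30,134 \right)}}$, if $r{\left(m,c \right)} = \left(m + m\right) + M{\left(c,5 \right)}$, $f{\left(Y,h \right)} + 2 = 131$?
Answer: $\frac{2 \sqrt{918095}}{139} \approx 13.787$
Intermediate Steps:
$f{\left(Y,h \right)} = 129$ ($f{\left(Y,h \right)} = -2 + 131 = 129$)
$F{\left(O \right)} = O + 2 O^{2}$ ($F{\left(O \right)} = \left(O^{2} + O^{2}\right) + O = 2 O^{2} + O = O + 2 O^{2}$)
$M{\left(N,E \right)} = \frac{15 + N}{E + N}$ ($M{\left(N,E \right)} = \frac{N - 3 \left(1 + 2 \left(-3\right)\right)}{E + N} = \frac{N - 3 \left(1 - 6\right)}{E + N} = \frac{N - -15}{E + N} = \frac{N + 15}{E + N} = \frac{15 + N}{E + N}$)
$r{\left(m,c \right)} = 2 m + \frac{15 + c}{5 + c}$ ($r{\left(m,c \right)} = \left(m + m\right) + \frac{15 + c}{5 + c} = 2 m + \frac{15 + c}{5 + c}$)
$\sqrt{f{\left(146,158 \right)} + r{\left(30,134 \right)}} = \sqrt{129 + \frac{15 + 134 + 2 \cdot 30 \left(5 + 134\right)}{5 + 134}} = \sqrt{129 + \frac{15 + 134 + 2 \cdot 30 \cdot 139}{139}} = \sqrt{129 + \frac{15 + 134 + 8340}{139}} = \sqrt{129 + \frac{1}{139} \cdot 8489} = \sqrt{129 + \frac{8489}{139}} = \sqrt{\frac{26420}{139}} = \frac{2 \sqrt{918095}}{139}$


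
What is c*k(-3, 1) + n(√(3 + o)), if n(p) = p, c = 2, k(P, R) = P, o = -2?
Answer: -5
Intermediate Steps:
c*k(-3, 1) + n(√(3 + o)) = 2*(-3) + √(3 - 2) = -6 + √1 = -6 + 1 = -5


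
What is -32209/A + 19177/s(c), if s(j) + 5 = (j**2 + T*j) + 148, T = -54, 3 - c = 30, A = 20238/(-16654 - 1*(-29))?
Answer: 312010995094/11788635 ≈ 26467.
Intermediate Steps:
A = -20238/16625 (A = 20238/(-16654 + 29) = 20238/(-16625) = 20238*(-1/16625) = -20238/16625 ≈ -1.2173)
c = -27 (c = 3 - 1*30 = 3 - 30 = -27)
s(j) = 143 + j**2 - 54*j (s(j) = -5 + ((j**2 - 54*j) + 148) = -5 + (148 + j**2 - 54*j) = 143 + j**2 - 54*j)
-32209/A + 19177/s(c) = -32209/(-20238/16625) + 19177/(143 + (-27)**2 - 54*(-27)) = -32209*(-16625/20238) + 19177/(143 + 729 + 1458) = 535474625/20238 + 19177/2330 = 312010995094/11788635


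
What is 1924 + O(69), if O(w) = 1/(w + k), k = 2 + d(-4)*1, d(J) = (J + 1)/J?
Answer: 552192/287 ≈ 1924.0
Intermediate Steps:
d(J) = (1 + J)/J
k = 11/4 (k = 2 + ((1 - 4)/(-4))*1 = 2 - ¼*(-3)*1 = 2 + (¾)*1 = 2 + ¾ = 11/4 ≈ 2.7500)
O(w) = 1/(11/4 + w) (O(w) = 1/(w + 11/4) = 1/(11/4 + w))
1924 + O(69) = 1924 + 4/(11 + 4*69) = 1924 + 4/(11 + 276) = 1924 + 4/287 = 552192/287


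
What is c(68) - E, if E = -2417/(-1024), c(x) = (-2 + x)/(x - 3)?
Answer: -89521/66560 ≈ -1.3450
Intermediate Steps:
c(x) = (-2 + x)/(-3 + x)
E = 2417/1024 (E = -2417*(-1/1024) = 2417/1024 ≈ 2.3604)
c(68) - E = (-2 + 68)/(-3 + 68) - 1*2417/1024 = 66/65 - 2417/1024 = -89521/66560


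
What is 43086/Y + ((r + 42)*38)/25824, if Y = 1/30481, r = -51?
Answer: 5652461991207/4304 ≈ 1.3133e+9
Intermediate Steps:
Y = 1/30481 ≈ 3.2807e-5
43086/Y + ((r + 42)*38)/25824 = 43086/(1/30481) + ((-51 + 42)*38)/25824 = 43086*30481 - 9*38*(1/25824) = 1313304366 - 342*1/25824 = 1313304366 - 57/4304 = 5652461991207/4304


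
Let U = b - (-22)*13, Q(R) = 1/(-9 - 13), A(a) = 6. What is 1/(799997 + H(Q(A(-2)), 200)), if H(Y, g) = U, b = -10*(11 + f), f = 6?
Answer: 1/800113 ≈ 1.2498e-6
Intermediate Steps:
Q(R) = -1/22 (Q(R) = 1/(-22) = -1/22)
b = -170 (b = -10*(11 + 6) = -10*17 = -170)
U = 116 (U = -170 - (-22)*13 = -170 - 1*(-286) = -170 + 286 = 116)
H(Y, g) = 116
1/(799997 + H(Q(A(-2)), 200)) = 1/(799997 + 116) = 1/800113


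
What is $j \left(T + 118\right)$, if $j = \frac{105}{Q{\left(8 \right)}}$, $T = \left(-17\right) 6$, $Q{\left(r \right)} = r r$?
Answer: $\frac{105}{4} \approx 26.25$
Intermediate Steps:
$Q{\left(r \right)} = r^{2}$
$T = -102$
$j = \frac{105}{64}$ ($j = \frac{105}{8^{2}} = \frac{105}{64} \approx 1.6406$)
$j \left(T + 118\right) = \frac{105 \left(-102 + 118\right)}{64} = \frac{105}{64} \cdot 16 = \frac{105}{4}$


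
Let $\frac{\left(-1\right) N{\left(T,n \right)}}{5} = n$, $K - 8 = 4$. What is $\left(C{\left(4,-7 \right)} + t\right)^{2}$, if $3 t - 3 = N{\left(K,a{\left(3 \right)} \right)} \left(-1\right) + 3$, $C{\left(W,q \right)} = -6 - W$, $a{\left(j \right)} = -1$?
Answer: $\frac{841}{9} \approx 93.444$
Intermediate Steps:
$K = 12$ ($K = 8 + 4 = 12$)
$N{\left(T,n \right)} = - 5 n$
$t = \frac{1}{3}$ ($t = 1 + \frac{\left(-5\right) \left(-1\right) \left(-1\right) + 3}{3} = 1 + \frac{5 \left(-1\right) + 3}{3} = 1 + \frac{-5 + 3}{3} = 1 + \frac{1}{3} \left(-2\right) = 1 - \frac{2}{3} = \frac{1}{3} \approx 0.33333$)
$\left(C{\left(4,-7 \right)} + t\right)^{2} = \left(\left(-6 - 4\right) + \frac{1}{3}\right)^{2} = \left(-10 + \frac{1}{3}\right)^{2} = \left(- \frac{29}{3}\right)^{2} = \frac{841}{9}$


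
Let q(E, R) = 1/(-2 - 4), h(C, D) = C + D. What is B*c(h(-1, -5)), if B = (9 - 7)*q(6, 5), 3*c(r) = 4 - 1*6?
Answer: 2/9 ≈ 0.22222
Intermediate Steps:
q(E, R) = -⅙ (q(E, R) = 1/(-6) = -⅙)
c(r) = -⅔ (c(r) = (4 - 1*6)/3 = (4 - 6)/3 = (⅓)*(-2) = -⅔)
B = -⅓ (B = (9 - 7)*(-⅙) = 2*(-⅙) = -⅓ ≈ -0.33333)
B*c(h(-1, -5)) = -⅓*(-⅔) = 2/9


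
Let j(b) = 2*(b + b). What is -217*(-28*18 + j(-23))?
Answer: 129332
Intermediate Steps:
j(b) = 4*b (j(b) = 2*(2*b) = 4*b)
-217*(-28*18 + j(-23)) = -217*(-28*18 + 4*(-23)) = -217*(-504 - 92) = -217*(-596) = 129332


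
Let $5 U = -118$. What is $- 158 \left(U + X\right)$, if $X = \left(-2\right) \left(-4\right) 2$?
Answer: $\frac{6004}{5} \approx 1200.8$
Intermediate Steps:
$U = - \frac{118}{5}$ ($U = \frac{1}{5} \left(-118\right) = - \frac{118}{5} \approx -23.6$)
$X = 16$ ($X = 8 \cdot 2 = 16$)
$- 158 \left(U + X\right) = - 158 \left(- \frac{118}{5} + 16\right) = \left(-158\right) \left(- \frac{38}{5}\right) = \frac{6004}{5}$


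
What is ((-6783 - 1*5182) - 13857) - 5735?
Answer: -31557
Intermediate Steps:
((-6783 - 1*5182) - 13857) - 5735 = ((-6783 - 5182) - 13857) - 5735 = (-11965 - 13857) - 5735 = -25822 - 5735 = -31557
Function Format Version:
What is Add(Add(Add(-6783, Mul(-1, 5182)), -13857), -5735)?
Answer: -31557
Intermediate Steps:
Add(Add(Add(-6783, Mul(-1, 5182)), -13857), -5735) = Add(Add(Add(-6783, -5182), -13857), -5735) = Add(Add(-11965, -13857), -5735) = Add(-25822, -5735) = -31557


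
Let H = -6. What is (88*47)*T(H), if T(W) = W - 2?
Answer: -33088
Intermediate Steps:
T(W) = -2 + W
(88*47)*T(H) = (88*47)*(-2 - 6) = 4136*(-8) = -33088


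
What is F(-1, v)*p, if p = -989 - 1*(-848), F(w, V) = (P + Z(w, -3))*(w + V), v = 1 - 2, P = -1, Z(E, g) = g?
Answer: -1128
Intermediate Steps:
v = -1
F(w, V) = -4*V - 4*w (F(w, V) = (-1 - 3)*(w + V) = -4*(V + w) = -4*V - 4*w)
p = -141 (p = -989 + 848 = -141)
F(-1, v)*p = (-4*(-1) - 4*(-1))*(-141) = (4 + 4)*(-141) = 8*(-141) = -1128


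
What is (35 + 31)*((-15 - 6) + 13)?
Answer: -528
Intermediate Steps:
(35 + 31)*((-15 - 6) + 13) = 66*(-21 + 13) = 66*(-8) = -528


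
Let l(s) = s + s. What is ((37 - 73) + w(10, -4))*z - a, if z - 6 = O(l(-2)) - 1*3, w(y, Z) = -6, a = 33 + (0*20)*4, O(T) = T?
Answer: 9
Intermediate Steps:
l(s) = 2*s
a = 33 (a = 33 + 0*4 = 33 + 0 = 33)
z = -1 (z = 6 + (2*(-2) - 1*3) = 6 + (-4 - 3) = 6 - 7 = -1)
((37 - 73) + w(10, -4))*z - a = ((37 - 73) - 6)*(-1) - 1*33 = (-36 - 6)*(-1) - 33 = -42*(-1) - 33 = 42 - 33 = 9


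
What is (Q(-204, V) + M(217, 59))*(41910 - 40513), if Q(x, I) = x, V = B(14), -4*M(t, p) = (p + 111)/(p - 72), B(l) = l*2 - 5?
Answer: -7290943/26 ≈ -2.8042e+5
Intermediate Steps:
B(l) = -5 + 2*l (B(l) = 2*l - 5 = -5 + 2*l)
M(t, p) = -(111 + p)/(4*(-72 + p)) (M(t, p) = -(p + 111)/(4*(p - 72)) = -(111 + p)/(4*(-72 + p)))
V = 23 (V = -5 + 2*14 = -5 + 28 = 23)
(Q(-204, V) + M(217, 59))*(41910 - 40513) = (-204 + (-111 - 1*59)/(4*(-72 + 59)))*(41910 - 40513) = (-204 + (¼)*(-111 - 59)/(-13))*1397 = (-204 + (¼)*(-1/13)*(-170))*1397 = (-204 + 85/26)*1397 = -5219/26*1397 = -7290943/26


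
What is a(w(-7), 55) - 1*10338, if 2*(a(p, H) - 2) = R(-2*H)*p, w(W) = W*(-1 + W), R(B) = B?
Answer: -13416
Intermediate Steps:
a(p, H) = 2 - H*p (a(p, H) = 2 + ((-2*H)*p)/2 = 2 + (-2*H*p)/2 = 2 - H*p)
a(w(-7), 55) - 1*10338 = (2 - 1*55*(-7*(-1 - 7))) - 1*10338 = (2 - 1*55*(-7*(-8))) - 10338 = (2 - 1*55*56) - 10338 = (2 - 3080) - 10338 = -3078 - 10338 = -13416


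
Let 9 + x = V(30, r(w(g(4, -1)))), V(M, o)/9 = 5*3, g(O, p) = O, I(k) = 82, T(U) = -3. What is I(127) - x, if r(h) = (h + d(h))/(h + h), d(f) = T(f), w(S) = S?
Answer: -44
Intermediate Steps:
d(f) = -3
r(h) = (-3 + h)/(2*h) (r(h) = (h - 3)/(h + h) = (-3 + h)/((2*h)) = (-3 + h)*(1/(2*h)) = (-3 + h)/(2*h))
V(M, o) = 135 (V(M, o) = 9*(5*3) = 9*15 = 135)
x = 126 (x = -9 + 135 = 126)
I(127) - x = 82 - 1*126 = 82 - 126 = -44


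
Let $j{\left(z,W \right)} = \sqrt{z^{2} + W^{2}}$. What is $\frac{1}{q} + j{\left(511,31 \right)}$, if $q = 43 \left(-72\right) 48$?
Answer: $- \frac{1}{148608} + \sqrt{262082} \approx 511.94$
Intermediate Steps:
$q = -148608$ ($q = \left(-3096\right) 48 = -148608$)
$j{\left(z,W \right)} = \sqrt{W^{2} + z^{2}}$
$\frac{1}{q} + j{\left(511,31 \right)} = \frac{1}{-148608} + \sqrt{31^{2} + 511^{2}} = - \frac{1}{148608} + \sqrt{961 + 261121} = - \frac{1}{148608} + \sqrt{262082}$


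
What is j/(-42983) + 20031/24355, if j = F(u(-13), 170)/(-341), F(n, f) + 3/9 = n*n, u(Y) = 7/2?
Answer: 320289516571/389428558980 ≈ 0.82246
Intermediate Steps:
u(Y) = 7/2 (u(Y) = 7*(½) = 7/2)
F(n, f) = -⅓ + n² (F(n, f) = -⅓ + n*n = -⅓ + n²)
j = -13/372 (j = (-⅓ + (7/2)²)/(-341) = (-⅓ + 49/4)*(-1/341) = (143/12)*(-1/341) = -13/372 ≈ -0.034946)
j/(-42983) + 20031/24355 = -13/372/(-42983) + 20031/24355 = -13/372*(-1/42983) + 20031*(1/24355) = 13/15989676 + 20031/24355 = 320289516571/389428558980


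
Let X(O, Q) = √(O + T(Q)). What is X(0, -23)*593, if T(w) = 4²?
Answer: 2372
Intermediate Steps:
T(w) = 16
X(O, Q) = √(16 + O) (X(O, Q) = √(O + 16) = √(16 + O))
X(0, -23)*593 = √(16 + 0)*593 = √16*593 = 4*593 = 2372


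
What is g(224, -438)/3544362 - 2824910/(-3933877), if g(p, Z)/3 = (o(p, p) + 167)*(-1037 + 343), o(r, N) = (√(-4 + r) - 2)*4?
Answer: 483902271283/774615786193 - 2776*√55/590727 ≈ 0.58985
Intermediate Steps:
o(r, N) = -8 + 4*√(-4 + r) (o(r, N) = (-2 + √(-4 + r))*4 = -8 + 4*√(-4 + r))
g(p, Z) = -331038 - 8328*√(-4 + p) (g(p, Z) = 3*(((-8 + 4*√(-4 + p)) + 167)*(-1037 + 343)) = 3*((159 + 4*√(-4 + p))*(-694)) = 3*(-110346 - 2776*√(-4 + p)) = -331038 - 8328*√(-4 + p))
g(224, -438)/3544362 - 2824910/(-3933877) = (-331038 - 8328*√(-4 + 224))/3544362 - 2824910/(-3933877) = (-331038 - 16656*√55)*(1/3544362) - 2824910*(-1/3933877) = (-331038 - 16656*√55)*(1/3544362) + 2824910/3933877 = (-18391/196909 - 2776*√55/590727) + 2824910/3933877 = 483902271283/774615786193 - 2776*√55/590727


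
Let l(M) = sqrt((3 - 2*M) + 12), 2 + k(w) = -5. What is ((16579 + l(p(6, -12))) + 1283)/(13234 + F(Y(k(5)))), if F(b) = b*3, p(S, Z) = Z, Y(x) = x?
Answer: 17862/13213 + sqrt(39)/13213 ≈ 1.3523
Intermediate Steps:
k(w) = -7 (k(w) = -2 - 5 = -7)
l(M) = sqrt(15 - 2*M)
F(b) = 3*b
((16579 + l(p(6, -12))) + 1283)/(13234 + F(Y(k(5)))) = ((16579 + sqrt(15 - 2*(-12))) + 1283)/(13234 + 3*(-7)) = ((16579 + sqrt(15 + 24)) + 1283)/(13234 - 21) = ((16579 + sqrt(39)) + 1283)/13213 = (17862 + sqrt(39))*(1/13213) = 17862/13213 + sqrt(39)/13213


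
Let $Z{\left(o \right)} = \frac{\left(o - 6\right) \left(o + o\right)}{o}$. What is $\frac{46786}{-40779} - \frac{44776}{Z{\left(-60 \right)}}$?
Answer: $\frac{151645396}{448569} \approx 338.06$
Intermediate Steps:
$Z{\left(o \right)} = -12 + 2 o$ ($Z{\left(o \right)} = \frac{\left(-6 + o\right) 2 o}{o} = \frac{2 o \left(-6 + o\right)}{o} = -12 + 2 o$)
$\frac{46786}{-40779} - \frac{44776}{Z{\left(-60 \right)}} = \frac{46786}{-40779} - \frac{44776}{-12 + 2 \left(-60\right)} = 46786 \left(- \frac{1}{40779}\right) - \frac{44776}{-12 - 120} = - \frac{46786}{40779} - \frac{44776}{-132} = - \frac{46786}{40779} - - \frac{11194}{33} = - \frac{46786}{40779} + \frac{11194}{33} = \frac{151645396}{448569}$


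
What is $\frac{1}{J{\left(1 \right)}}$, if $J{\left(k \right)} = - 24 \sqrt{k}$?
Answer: $- \frac{1}{24} \approx -0.041667$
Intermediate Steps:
$\frac{1}{J{\left(1 \right)}} = \frac{1}{\left(-24\right) \sqrt{1}} = \frac{1}{\left(-24\right) 1} = \frac{1}{-24} = - \frac{1}{24}$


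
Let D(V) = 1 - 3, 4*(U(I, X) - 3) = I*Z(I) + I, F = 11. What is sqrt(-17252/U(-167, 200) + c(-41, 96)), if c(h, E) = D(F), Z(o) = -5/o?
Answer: 9*sqrt(530)/10 ≈ 20.720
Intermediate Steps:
U(I, X) = 7/4 + I/4 (U(I, X) = 3 + (I*(-5/I) + I)/4 = 3 + (-5 + I)/4 = 3 + (-5/4 + I/4) = 7/4 + I/4)
D(V) = -2
c(h, E) = -2
sqrt(-17252/U(-167, 200) + c(-41, 96)) = sqrt(-17252/(7/4 + (1/4)*(-167)) - 2) = sqrt(-17252/(7/4 - 167/4) - 2) = sqrt(-17252/(-40) - 2) = sqrt(-17252*(-1/40) - 2) = sqrt(4313/10 - 2) = sqrt(4293/10) = 9*sqrt(530)/10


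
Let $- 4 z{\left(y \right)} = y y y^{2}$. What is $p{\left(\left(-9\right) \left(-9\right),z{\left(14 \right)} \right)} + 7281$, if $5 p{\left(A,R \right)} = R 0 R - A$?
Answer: $\frac{36324}{5} \approx 7264.8$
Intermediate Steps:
$z{\left(y \right)} = - \frac{y^{4}}{4}$ ($z{\left(y \right)} = - \frac{y y y^{2}}{4} = - \frac{y^{2} y^{2}}{4} = - \frac{y^{4}}{4}$)
$p{\left(A,R \right)} = - \frac{A}{5}$ ($p{\left(A,R \right)} = \frac{R 0 R - A}{5} = \frac{0 R - A}{5} = \frac{0 - A}{5} = \frac{\left(-1\right) A}{5} = - \frac{A}{5}$)
$p{\left(\left(-9\right) \left(-9\right),z{\left(14 \right)} \right)} + 7281 = - \frac{\left(-9\right) \left(-9\right)}{5} + 7281 = \left(- \frac{1}{5}\right) 81 + 7281 = - \frac{81}{5} + 7281 = \frac{36324}{5}$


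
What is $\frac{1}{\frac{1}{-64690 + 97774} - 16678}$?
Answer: $- \frac{33084}{551774951} \approx -5.9959 \cdot 10^{-5}$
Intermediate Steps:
$\frac{1}{\frac{1}{-64690 + 97774} - 16678} = \frac{1}{\frac{1}{33084} - 16678} = \frac{1}{- \frac{551774951}{33084}} = - \frac{33084}{551774951}$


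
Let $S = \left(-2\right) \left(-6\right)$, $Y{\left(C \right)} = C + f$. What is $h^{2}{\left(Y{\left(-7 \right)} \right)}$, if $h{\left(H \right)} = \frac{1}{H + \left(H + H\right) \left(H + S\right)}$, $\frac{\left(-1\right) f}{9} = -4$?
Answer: $\frac{1}{5793649} \approx 1.726 \cdot 10^{-7}$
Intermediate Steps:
$f = 36$ ($f = \left(-9\right) \left(-4\right) = 36$)
$Y{\left(C \right)} = 36 + C$ ($Y{\left(C \right)} = C + 36 = 36 + C$)
$S = 12$
$h{\left(H \right)} = \frac{1}{H + 2 H \left(12 + H\right)}$ ($h{\left(H \right)} = \frac{1}{H + \left(H + H\right) \left(H + 12\right)} = \frac{1}{H + 2 H \left(12 + H\right)}$)
$h^{2}{\left(Y{\left(-7 \right)} \right)} = \left(\frac{1}{\left(36 - 7\right) \left(25 + 2 \left(36 - 7\right)\right)}\right)^{2} = \left(\frac{1}{29 \left(25 + 2 \cdot 29\right)}\right)^{2} = \left(\frac{1}{29 \left(25 + 58\right)}\right)^{2} = \left(\frac{1}{29 \cdot 83}\right)^{2} = \left(\frac{1}{29} \cdot \frac{1}{83}\right)^{2} = \left(\frac{1}{2407}\right)^{2} = \frac{1}{5793649}$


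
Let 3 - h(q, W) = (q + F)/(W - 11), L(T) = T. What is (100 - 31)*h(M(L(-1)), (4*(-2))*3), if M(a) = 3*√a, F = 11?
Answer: 8004/35 + 207*I/35 ≈ 228.69 + 5.9143*I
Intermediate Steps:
h(q, W) = 3 - (11 + q)/(-11 + W) (h(q, W) = 3 - (q + 11)/(W - 11) = 3 - (11 + q)/(-11 + W))
(100 - 31)*h(M(L(-1)), (4*(-2))*3) = (100 - 31)*((-44 - 3*√(-1) + 3*((4*(-2))*3))/(-11 + (4*(-2))*3)) = 69*((-44 - 3*I + 3*(-8*3))/(-11 - 8*3)) = 69*((-44 - 3*I + 3*(-24))/(-11 - 24)) = 69*((-44 - 3*I - 72)/(-35)) = 69*(-(-116 - 3*I)/35) = 69*(116/35 + 3*I/35) = 8004/35 + 207*I/35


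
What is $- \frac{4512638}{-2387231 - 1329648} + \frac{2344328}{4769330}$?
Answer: $\frac{15117921652426}{8863511260535} \approx 1.7056$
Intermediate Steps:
$- \frac{4512638}{-2387231 - 1329648} + \frac{2344328}{4769330} = - \frac{4512638}{-3716879} + 2344328 \cdot \frac{1}{4769330} = \left(-4512638\right) \left(- \frac{1}{3716879}\right) + \frac{1172164}{2384665} = \frac{4512638}{3716879} + \frac{1172164}{2384665} = \frac{15117921652426}{8863511260535}$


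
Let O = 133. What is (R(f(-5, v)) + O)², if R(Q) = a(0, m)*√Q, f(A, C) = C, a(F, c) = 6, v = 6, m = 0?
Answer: 17905 + 1596*√6 ≈ 21814.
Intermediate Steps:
R(Q) = 6*√Q
(R(f(-5, v)) + O)² = (6*√6 + 133)² = (133 + 6*√6)²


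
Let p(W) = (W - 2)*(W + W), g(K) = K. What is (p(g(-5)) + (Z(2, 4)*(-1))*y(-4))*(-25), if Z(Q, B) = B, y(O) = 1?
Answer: -1650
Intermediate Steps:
p(W) = 2*W*(-2 + W) (p(W) = (-2 + W)*(2*W) = 2*W*(-2 + W))
(p(g(-5)) + (Z(2, 4)*(-1))*y(-4))*(-25) = (2*(-5)*(-2 - 5) + (4*(-1))*1)*(-25) = (2*(-5)*(-7) - 4*1)*(-25) = (70 - 4)*(-25) = 66*(-25) = -1650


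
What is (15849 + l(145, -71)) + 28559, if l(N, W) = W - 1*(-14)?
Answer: 44351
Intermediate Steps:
l(N, W) = 14 + W (l(N, W) = W + 14 = 14 + W)
(15849 + l(145, -71)) + 28559 = (15849 + (14 - 71)) + 28559 = (15849 - 57) + 28559 = 15792 + 28559 = 44351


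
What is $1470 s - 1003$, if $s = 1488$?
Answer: $2186357$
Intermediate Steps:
$1470 s - 1003 = 1470 \cdot 1488 - 1003 = 2187360 - 1003 = 2186357$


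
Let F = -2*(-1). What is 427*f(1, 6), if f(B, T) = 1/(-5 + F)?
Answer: -427/3 ≈ -142.33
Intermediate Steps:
F = 2
f(B, T) = -⅓ (f(B, T) = 1/(-5 + 2) = 1/(-3) = -⅓)
427*f(1, 6) = 427*(-⅓) = -427/3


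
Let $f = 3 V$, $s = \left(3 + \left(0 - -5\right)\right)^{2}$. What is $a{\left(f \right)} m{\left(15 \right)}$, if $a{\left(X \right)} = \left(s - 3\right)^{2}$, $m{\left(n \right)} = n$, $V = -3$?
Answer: $55815$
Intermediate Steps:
$s = 64$ ($s = \left(3 + \left(0 + 5\right)\right)^{2} = \left(3 + 5\right)^{2} = 8^{2} = 64$)
$f = -9$ ($f = 3 \left(-3\right) = -9$)
$a{\left(X \right)} = 3721$ ($a{\left(X \right)} = \left(64 - 3\right)^{2} = 61^{2} = 3721$)
$a{\left(f \right)} m{\left(15 \right)} = 3721 \cdot 15 = 55815$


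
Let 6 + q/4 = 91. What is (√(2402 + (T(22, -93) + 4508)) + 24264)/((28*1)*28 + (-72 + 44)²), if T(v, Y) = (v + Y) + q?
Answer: 3033/196 + √7179/1568 ≈ 15.529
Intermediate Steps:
q = 340 (q = -24 + 4*91 = -24 + 364 = 340)
T(v, Y) = 340 + Y + v (T(v, Y) = (v + Y) + 340 = (Y + v) + 340 = 340 + Y + v)
(√(2402 + (T(22, -93) + 4508)) + 24264)/((28*1)*28 + (-72 + 44)²) = (√(2402 + ((340 - 93 + 22) + 4508)) + 24264)/((28*1)*28 + (-72 + 44)²) = (√(2402 + (269 + 4508)) + 24264)/(28*28 + (-28)²) = (√(2402 + 4777) + 24264)/(784 + 784) = (√7179 + 24264)/1568 = (24264 + √7179)*(1/1568) = 3033/196 + √7179/1568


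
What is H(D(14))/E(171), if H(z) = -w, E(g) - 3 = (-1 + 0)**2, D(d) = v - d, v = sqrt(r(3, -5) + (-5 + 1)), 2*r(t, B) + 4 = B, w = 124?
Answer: -31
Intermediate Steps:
r(t, B) = -2 + B/2
v = I*sqrt(34)/2 (v = sqrt((-2 + (1/2)*(-5)) + (-5 + 1)) = sqrt((-2 - 5/2) - 4) = sqrt(-9/2 - 4) = sqrt(-17/2) = I*sqrt(34)/2 ≈ 2.9155*I)
D(d) = -d + I*sqrt(34)/2 (D(d) = I*sqrt(34)/2 - d = -d + I*sqrt(34)/2)
E(g) = 4 (E(g) = 3 + (-1 + 0)**2 = 3 + (-1)**2 = 3 + 1 = 4)
H(z) = -124 (H(z) = -1*124 = -124)
H(D(14))/E(171) = -124/4 = -124*1/4 = -31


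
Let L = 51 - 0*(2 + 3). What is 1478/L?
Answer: 1478/51 ≈ 28.980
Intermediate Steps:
L = 51 (L = 51 - 0*5 = 51 - 16*0 = 51 + 0 = 51)
1478/L = 1478/51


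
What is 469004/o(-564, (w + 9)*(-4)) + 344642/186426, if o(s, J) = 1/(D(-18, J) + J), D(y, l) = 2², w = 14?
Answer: -3847119574655/93213 ≈ -4.1272e+7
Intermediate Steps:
D(y, l) = 4
o(s, J) = 1/(4 + J)
469004/o(-564, (w + 9)*(-4)) + 344642/186426 = 469004/(1/(4 + (14 + 9)*(-4))) + 344642/186426 = 469004/(1/(4 + 23*(-4))) + 344642*(1/186426) = 469004/(1/(4 - 92)) + 172321/93213 = 469004/(1/(-88)) + 172321/93213 = 469004/(-1/88) + 172321/93213 = 469004*(-88) + 172321/93213 = -41272352 + 172321/93213 = -3847119574655/93213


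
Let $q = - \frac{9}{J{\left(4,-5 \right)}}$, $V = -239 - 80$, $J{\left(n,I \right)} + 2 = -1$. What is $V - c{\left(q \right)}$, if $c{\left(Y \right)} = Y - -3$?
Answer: $-325$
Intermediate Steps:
$J{\left(n,I \right)} = -3$ ($J{\left(n,I \right)} = -2 - 1 = -3$)
$V = -319$
$q = 3$ ($q = - \frac{9}{-3} = \left(-9\right) \left(- \frac{1}{3}\right) = 3$)
$c{\left(Y \right)} = 3 + Y$ ($c{\left(Y \right)} = Y + 3 = 3 + Y$)
$V - c{\left(q \right)} = -319 - \left(3 + 3\right) = -319 - 6 = -325$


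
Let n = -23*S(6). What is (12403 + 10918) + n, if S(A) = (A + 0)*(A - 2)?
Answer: 22769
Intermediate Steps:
S(A) = A*(-2 + A)
n = -552 (n = -138*(-2 + 6) = -138*4 = -23*24 = -552)
(12403 + 10918) + n = (12403 + 10918) - 552 = 23321 - 552 = 22769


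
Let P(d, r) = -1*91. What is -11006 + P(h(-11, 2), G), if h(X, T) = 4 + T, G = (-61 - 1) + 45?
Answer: -11097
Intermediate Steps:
G = -17 (G = -62 + 45 = -17)
P(d, r) = -91
-11006 + P(h(-11, 2), G) = -11006 - 91 = -11097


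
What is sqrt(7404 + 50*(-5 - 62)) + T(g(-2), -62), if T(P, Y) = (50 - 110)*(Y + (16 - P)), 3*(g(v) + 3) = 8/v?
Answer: 2500 + sqrt(4054) ≈ 2563.7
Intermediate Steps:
g(v) = -3 + 8/(3*v) (g(v) = -3 + (8/v)/3 = -3 + 8/(3*v))
T(P, Y) = -960 - 60*Y + 60*P (T(P, Y) = -60*(16 + Y - P) = -960 - 60*Y + 60*P)
sqrt(7404 + 50*(-5 - 62)) + T(g(-2), -62) = sqrt(7404 + 50*(-5 - 62)) + (-960 - 60*(-62) + 60*(-3 + (8/3)/(-2))) = sqrt(7404 + 50*(-67)) + (-960 + 3720 + 60*(-3 + (8/3)*(-1/2))) = sqrt(7404 - 3350) + (-960 + 3720 + 60*(-3 - 4/3)) = sqrt(4054) + (-960 + 3720 + 60*(-13/3)) = sqrt(4054) + (-960 + 3720 - 260) = sqrt(4054) + 2500 = 2500 + sqrt(4054)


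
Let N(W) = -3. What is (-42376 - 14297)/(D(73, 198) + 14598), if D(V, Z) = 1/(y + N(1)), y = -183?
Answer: -10541178/2715227 ≈ -3.8822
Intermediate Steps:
D(V, Z) = -1/186 (D(V, Z) = 1/(-183 - 3) = 1/(-186) = -1/186)
(-42376 - 14297)/(D(73, 198) + 14598) = (-42376 - 14297)/(-1/186 + 14598) = -56673/2715227/186 = -56673*186/2715227 = -10541178/2715227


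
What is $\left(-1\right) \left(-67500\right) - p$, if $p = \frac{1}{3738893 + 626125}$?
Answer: $\frac{294638714999}{4365018} \approx 67500.0$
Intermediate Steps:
$p = \frac{1}{4365018} \approx 2.2909 \cdot 10^{-7}$
$\left(-1\right) \left(-67500\right) - p = \left(-1\right) \left(-67500\right) - \frac{1}{4365018} = 67500 - \frac{1}{4365018} = \frac{294638714999}{4365018}$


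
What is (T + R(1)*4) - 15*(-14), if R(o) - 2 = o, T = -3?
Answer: 219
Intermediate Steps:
R(o) = 2 + o
(T + R(1)*4) - 15*(-14) = (-3 + (2 + 1)*4) - 15*(-14) = (-3 + 3*4) + 210 = (-3 + 12) + 210 = 9 + 210 = 219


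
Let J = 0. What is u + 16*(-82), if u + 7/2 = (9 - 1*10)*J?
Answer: -2631/2 ≈ -1315.5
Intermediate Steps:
u = -7/2 (u = -7/2 + (9 - 1*10)*0 = -7/2 + (9 - 10)*0 = -7/2 - 1*0 = -7/2 + 0 = -7/2 ≈ -3.5000)
u + 16*(-82) = -7/2 + 16*(-82) = -7/2 - 1312 = -2631/2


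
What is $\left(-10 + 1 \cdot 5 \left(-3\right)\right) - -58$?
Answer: $33$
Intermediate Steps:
$\left(-10 + 1 \cdot 5 \left(-3\right)\right) - -58 = \left(-10 + 1 \left(-15\right)\right) + 58 = \left(-10 - 15\right) + 58 = -25 + 58 = 33$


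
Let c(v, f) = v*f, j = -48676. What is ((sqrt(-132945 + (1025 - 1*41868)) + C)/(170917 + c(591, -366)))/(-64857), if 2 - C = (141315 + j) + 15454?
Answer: -108091/2943794373 + 2*I*sqrt(43447)/2943794373 ≈ -3.6718e-5 + 1.4161e-7*I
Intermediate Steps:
c(v, f) = f*v
C = -108091 (C = 2 - ((141315 - 48676) + 15454) = 2 - (92639 + 15454) = 2 - 1*108093 = 2 - 108093 = -108091)
((sqrt(-132945 + (1025 - 1*41868)) + C)/(170917 + c(591, -366)))/(-64857) = ((sqrt(-132945 + (1025 - 1*41868)) - 108091)/(170917 - 366*591))/(-64857) = ((sqrt(-132945 + (1025 - 41868)) - 108091)/(170917 - 216306))*(-1/64857) = ((sqrt(-132945 - 40843) - 108091)/(-45389))*(-1/64857) = ((sqrt(-173788) - 108091)*(-1/45389))*(-1/64857) = ((2*I*sqrt(43447) - 108091)*(-1/45389))*(-1/64857) = ((-108091 + 2*I*sqrt(43447))*(-1/45389))*(-1/64857) = (108091/45389 - 2*I*sqrt(43447)/45389)*(-1/64857) = -108091/2943794373 + 2*I*sqrt(43447)/2943794373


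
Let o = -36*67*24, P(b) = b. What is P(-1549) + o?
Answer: -59437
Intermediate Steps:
o = -57888 (o = -2412*24 = -57888)
P(-1549) + o = -1549 - 57888 = -59437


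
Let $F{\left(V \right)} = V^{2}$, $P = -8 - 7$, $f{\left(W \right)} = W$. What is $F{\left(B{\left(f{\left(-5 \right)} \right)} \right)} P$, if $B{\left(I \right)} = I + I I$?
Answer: $-6000$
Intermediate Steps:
$B{\left(I \right)} = I + I^{2}$
$P = -15$
$F{\left(B{\left(f{\left(-5 \right)} \right)} \right)} P = \left(- 5 \left(1 - 5\right)\right)^{2} \left(-15\right) = \left(\left(-5\right) \left(-4\right)\right)^{2} \left(-15\right) = 20^{2} \left(-15\right) = 400 \left(-15\right) = -6000$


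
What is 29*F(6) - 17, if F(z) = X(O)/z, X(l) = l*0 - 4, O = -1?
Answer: -109/3 ≈ -36.333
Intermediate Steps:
X(l) = -4 (X(l) = 0 - 4 = -4)
F(z) = -4/z
29*F(6) - 17 = 29*(-4/6) - 17 = 29*(-4*⅙) - 17 = 29*(-⅔) - 17 = -58/3 - 17 = -109/3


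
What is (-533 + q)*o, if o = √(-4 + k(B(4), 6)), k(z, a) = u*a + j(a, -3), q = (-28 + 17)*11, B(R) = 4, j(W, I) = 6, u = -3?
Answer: -2616*I ≈ -2616.0*I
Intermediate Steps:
q = -121 (q = -11*11 = -121)
k(z, a) = 6 - 3*a (k(z, a) = -3*a + 6 = 6 - 3*a)
o = 4*I (o = √(-4 + (6 - 3*6)) = √(-4 + (6 - 18)) = √(-4 - 12) = √(-16) = 4*I ≈ 4.0*I)
(-533 + q)*o = (-533 - 121)*(4*I) = -2616*I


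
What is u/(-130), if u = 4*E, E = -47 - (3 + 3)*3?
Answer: 2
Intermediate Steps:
E = -65 (E = -47 - 6*3 = -47 - 1*18 = -47 - 18 = -65)
u = -260 (u = 4*(-65) = -260)
u/(-130) = -260/(-130) = -260*(-1/130) = 2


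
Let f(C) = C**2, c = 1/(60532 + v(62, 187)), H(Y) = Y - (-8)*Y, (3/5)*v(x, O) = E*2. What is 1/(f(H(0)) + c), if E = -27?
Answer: 60442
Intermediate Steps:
v(x, O) = -90 (v(x, O) = 5*(-27*2)/3 = (5/3)*(-54) = -90)
H(Y) = 9*Y (H(Y) = Y + 8*Y = 9*Y)
c = 1/60442 (c = 1/(60532 - 90) = 1/60442 ≈ 1.6545e-5)
1/(f(H(0)) + c) = 1/((9*0)**2 + 1/60442) = 1/(0**2 + 1/60442) = 1/(0 + 1/60442) = 1/(1/60442) = 60442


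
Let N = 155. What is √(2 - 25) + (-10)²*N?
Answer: 15500 + I*√23 ≈ 15500.0 + 4.7958*I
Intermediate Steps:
√(2 - 25) + (-10)²*N = √(2 - 25) + (-10)²*155 = √(-23) + 100*155 = I*√23 + 15500 = 15500 + I*√23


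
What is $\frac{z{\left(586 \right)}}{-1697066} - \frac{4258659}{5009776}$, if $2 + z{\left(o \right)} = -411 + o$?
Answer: $- \frac{3614046042871}{4250960258608} \approx -0.85017$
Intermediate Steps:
$z{\left(o \right)} = -413 + o$ ($z{\left(o \right)} = -2 + \left(-411 + o\right) = -413 + o$)
$\frac{z{\left(586 \right)}}{-1697066} - \frac{4258659}{5009776} = \frac{-413 + 586}{-1697066} - \frac{4258659}{5009776} = 173 \left(- \frac{1}{1697066}\right) - \frac{4258659}{5009776} = - \frac{173}{1697066} - \frac{4258659}{5009776} = - \frac{3614046042871}{4250960258608}$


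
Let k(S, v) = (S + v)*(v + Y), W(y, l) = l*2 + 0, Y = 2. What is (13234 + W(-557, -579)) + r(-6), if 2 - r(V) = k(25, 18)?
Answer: 11218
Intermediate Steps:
W(y, l) = 2*l (W(y, l) = 2*l + 0 = 2*l)
k(S, v) = (2 + v)*(S + v) (k(S, v) = (S + v)*(v + 2) = (S + v)*(2 + v) = (2 + v)*(S + v))
r(V) = -858 (r(V) = 2 - (18² + 2*25 + 2*18 + 25*18) = 2 - (324 + 50 + 36 + 450) = 2 - 1*860 = 2 - 860 = -858)
(13234 + W(-557, -579)) + r(-6) = (13234 + 2*(-579)) - 858 = (13234 - 1158) - 858 = 12076 - 858 = 11218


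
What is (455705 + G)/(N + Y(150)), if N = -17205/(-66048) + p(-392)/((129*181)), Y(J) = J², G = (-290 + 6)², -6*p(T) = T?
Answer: 19236085231104/806950882667 ≈ 23.838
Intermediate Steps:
p(T) = -T/6
G = 80656 (G = (-284)² = 80656)
N = 9442667/35864064 (N = -17205/(-66048) + (-⅙*(-392))/((129*181)) = -17205*(-1/66048) + (196/3)/23349 = 5735/22016 + (196/3)*(1/23349) = 5735/22016 + 196/70047 = 9442667/35864064 ≈ 0.26329)
(455705 + G)/(N + Y(150)) = (455705 + 80656)/(9442667/35864064 + 150²) = 536361/(9442667/35864064 + 22500) = 536361/(806950882667/35864064) = 536361*(35864064/806950882667) = 19236085231104/806950882667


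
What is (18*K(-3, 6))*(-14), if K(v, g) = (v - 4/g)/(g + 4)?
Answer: 462/5 ≈ 92.400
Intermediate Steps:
K(v, g) = (v - 4/g)/(4 + g)
(18*K(-3, 6))*(-14) = (18*((-4 + 6*(-3))/(6*(4 + 6))))*(-14) = (18*((1/6)*(-4 - 18)/10))*(-14) = (18*((1/6)*(1/10)*(-22)))*(-14) = (18*(-11/30))*(-14) = -33/5*(-14) = 462/5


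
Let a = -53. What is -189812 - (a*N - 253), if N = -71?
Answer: -193322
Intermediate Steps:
-189812 - (a*N - 253) = -189812 - (-53*(-71) - 253) = -189812 - (3763 - 253) = -189812 - 1*3510 = -189812 - 3510 = -193322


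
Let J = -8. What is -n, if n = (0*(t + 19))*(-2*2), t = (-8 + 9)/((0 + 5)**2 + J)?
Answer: 0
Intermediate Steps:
t = 1/17 (t = (-8 + 9)/((0 + 5)**2 - 8) = 1/(5**2 - 8) = 1/(25 - 8) = 1/17 ≈ 0.058824)
n = 0 (n = (0*(1/17 + 19))*(-2*2) = (0*(324/17))*(-4) = 0*(-4) = 0)
-n = -1*0 = 0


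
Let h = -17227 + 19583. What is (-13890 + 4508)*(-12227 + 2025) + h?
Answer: 95717520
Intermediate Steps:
h = 2356
(-13890 + 4508)*(-12227 + 2025) + h = (-13890 + 4508)*(-12227 + 2025) + 2356 = -9382*(-10202) + 2356 = 95715164 + 2356 = 95717520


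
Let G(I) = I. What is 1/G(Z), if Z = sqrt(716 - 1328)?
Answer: -I*sqrt(17)/102 ≈ -0.040423*I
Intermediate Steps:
Z = 6*I*sqrt(17) (Z = sqrt(-612) = 6*I*sqrt(17) ≈ 24.739*I)
1/G(Z) = 1/(6*I*sqrt(17)) = -I*sqrt(17)/102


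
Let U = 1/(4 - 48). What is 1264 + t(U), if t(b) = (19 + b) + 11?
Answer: 56935/44 ≈ 1294.0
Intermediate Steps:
U = -1/44 (U = 1/(-44) = -1/44 ≈ -0.022727)
t(b) = 30 + b
1264 + t(U) = 1264 + (30 - 1/44) = 1264 + 1319/44 = 56935/44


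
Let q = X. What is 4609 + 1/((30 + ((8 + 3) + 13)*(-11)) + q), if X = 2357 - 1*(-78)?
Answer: 10144410/2201 ≈ 4609.0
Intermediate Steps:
X = 2435 (X = 2357 + 78 = 2435)
q = 2435
4609 + 1/((30 + ((8 + 3) + 13)*(-11)) + q) = 4609 + 1/((30 + ((8 + 3) + 13)*(-11)) + 2435) = 4609 + 1/((30 + (11 + 13)*(-11)) + 2435) = 4609 + 1/((30 + 24*(-11)) + 2435) = 4609 + 1/((30 - 264) + 2435) = 4609 + 1/(-234 + 2435) = 4609 + 1/2201 = 10144410/2201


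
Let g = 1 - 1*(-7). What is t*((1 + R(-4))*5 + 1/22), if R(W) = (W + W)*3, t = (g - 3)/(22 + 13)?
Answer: -2529/154 ≈ -16.422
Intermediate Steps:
g = 8 (g = 1 + 7 = 8)
t = 1/7 (t = (8 - 3)/(22 + 13) = 5/35 = 5*(1/35) = 1/7 ≈ 0.14286)
R(W) = 6*W (R(W) = (2*W)*3 = 6*W)
t*((1 + R(-4))*5 + 1/22) = ((1 + 6*(-4))*5 + 1/22)/7 = ((1 - 24)*5 + 1/22)/7 = (-23*5 + 1/22)/7 = (-115 + 1/22)/7 = (1/7)*(-2529/22) = -2529/154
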